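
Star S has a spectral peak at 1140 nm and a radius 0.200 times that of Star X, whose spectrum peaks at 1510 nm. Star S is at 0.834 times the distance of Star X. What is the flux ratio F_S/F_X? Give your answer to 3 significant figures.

0.177

Wien's law: T_S/T_X = λ_X/λ_S = 1510/1140 = 1.325.
L_S/L_X = (R_S/R_X)²(T_S/T_X)⁴ = (0.200)²(1.325)⁴ = 0.1231.
F_S/F_X = (L_S/L_X)/(d_S/d_X)² = 0.1231/(0.834)² = 0.1770.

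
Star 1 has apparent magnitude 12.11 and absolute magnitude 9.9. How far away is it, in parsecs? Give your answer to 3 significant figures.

27.7 pc

m − M = 5 log₁₀(d/10 pc)
12.11 − (9.9) = 2.21 = 5 log₁₀(d/10)
d = 10 × 10^(2.21/5) = 10 × 10^0.442 = 27.67 pc.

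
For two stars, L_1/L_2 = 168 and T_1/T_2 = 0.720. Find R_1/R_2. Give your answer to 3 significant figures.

25.0

L ∝ R²T⁴ gives R ∝ √L / T², so
R_1/R_2 = √(168) / (0.720)² = 12.96 / 0.5184 = 25.00.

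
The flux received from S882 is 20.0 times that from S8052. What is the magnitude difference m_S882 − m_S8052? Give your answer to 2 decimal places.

-3.25

m_S882 − m_S8052 = −2.5 log₁₀(F_S882/F_S8052) = −2.5 log₁₀(20.0) = −2.5 × (1.301) = -3.253.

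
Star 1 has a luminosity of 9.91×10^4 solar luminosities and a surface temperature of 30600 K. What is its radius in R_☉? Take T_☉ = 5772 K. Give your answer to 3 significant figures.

11.2 R_☉

R/R_☉ = √(L/L_☉) / (T/T_☉)² = √(9.91×10^4) / (5.301)²
       = 314.8 / 28.11 = 11.20.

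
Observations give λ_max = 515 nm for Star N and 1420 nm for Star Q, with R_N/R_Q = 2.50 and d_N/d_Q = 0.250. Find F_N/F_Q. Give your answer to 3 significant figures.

Wien's law: T_N/T_Q = λ_Q/λ_N = 1420/515 = 2.757.
L_N/L_Q = (R_N/R_Q)²(T_N/T_Q)⁴ = (2.50)²(2.757)⁴ = 361.2.
F_N/F_Q = (L_N/L_Q)/(d_N/d_Q)² = 361.2/(0.250)² = 5780.

5.78×10^3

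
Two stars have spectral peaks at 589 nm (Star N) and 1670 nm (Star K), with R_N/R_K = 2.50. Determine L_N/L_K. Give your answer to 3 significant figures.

Wien's law gives T ∝ 1/λ_max, so T_N/T_K = λ_K/λ_N = 1670/589 = 2.835.
Then L ∝ R²T⁴ gives L_N/L_K = (2.50)² × (2.835)⁴ = 6.250 × 64.63 = 403.9.

404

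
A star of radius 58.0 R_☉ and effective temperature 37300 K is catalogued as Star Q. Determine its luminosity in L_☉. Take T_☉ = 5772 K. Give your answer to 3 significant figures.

L/L_☉ = (R/R_☉)² (T/T_☉)⁴ = (58.0)² × (37300/5772)⁴
       = 3364 × (6.462)⁴ = 3364 × 1744 = 5.867×10^6.

5.87×10^6 L_☉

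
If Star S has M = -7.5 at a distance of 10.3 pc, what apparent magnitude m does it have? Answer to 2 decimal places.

m = M + 5 log₁₀(d/10 pc) = -7.5 + 5 log₁₀(10.3/10)
  = -7.5 + 5 × 0.013 = -7.5 + 0.06 = -7.44.

-7.44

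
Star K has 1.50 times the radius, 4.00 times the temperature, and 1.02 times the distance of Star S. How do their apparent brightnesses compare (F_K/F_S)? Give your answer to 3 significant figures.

L_K/L_S = (R_K/R_S)²(T_K/T_S)⁴ = (1.50)² × (4.00)⁴ = 576.0.
F_K/F_S = (L_K/L_S)/(d_K/d_S)² = 576.0 / (1.02)² = 553.6.

554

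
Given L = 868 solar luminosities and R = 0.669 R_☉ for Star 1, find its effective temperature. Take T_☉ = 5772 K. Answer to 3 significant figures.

T/T_☉ = (L/L_☉)^(1/4) / (R/R_☉)^(1/2)
T = 5772 × (868)^(1/4) / √(0.669) = 5772 × 5.428 / 0.8179 = 3.830×10^4 K.

3.83×10^4 K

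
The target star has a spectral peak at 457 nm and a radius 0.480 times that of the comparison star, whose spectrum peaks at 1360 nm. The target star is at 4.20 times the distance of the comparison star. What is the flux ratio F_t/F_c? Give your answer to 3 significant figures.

Wien's law: T_t/T_c = λ_c/λ_t = 1360/457 = 2.976.
L_t/L_c = (R_t/R_c)²(T_t/T_c)⁴ = (0.480)²(2.976)⁴ = 18.07.
F_t/F_c = (L_t/L_c)/(d_t/d_c)² = 18.07/(4.20)² = 1.024.

1.02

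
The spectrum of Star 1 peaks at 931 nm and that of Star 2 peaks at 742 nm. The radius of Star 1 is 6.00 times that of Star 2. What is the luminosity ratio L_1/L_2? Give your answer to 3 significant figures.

Wien's law gives T ∝ 1/λ_max, so T_1/T_2 = λ_2/λ_1 = 742/931 = 0.7970.
Then L ∝ R²T⁴ gives L_1/L_2 = (6.00)² × (0.7970)⁴ = 36.00 × 0.4035 = 14.53.

14.5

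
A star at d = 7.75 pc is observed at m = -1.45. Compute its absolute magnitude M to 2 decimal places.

-0.90

M = m − 5 log₁₀(d/10 pc) = -1.45 − 5 log₁₀(7.75/10)
  = -1.45 − 5 × -0.111 = -1.45 − -0.55 = -0.90.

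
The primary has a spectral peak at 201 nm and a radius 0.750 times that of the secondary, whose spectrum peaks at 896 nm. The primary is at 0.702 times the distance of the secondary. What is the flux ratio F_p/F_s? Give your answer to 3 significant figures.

Wien's law: T_p/T_s = λ_s/λ_p = 896/201 = 4.458.
L_p/L_s = (R_p/R_s)²(T_p/T_s)⁴ = (0.750)²(4.458)⁴ = 222.1.
F_p/F_s = (L_p/L_s)/(d_p/d_s)² = 222.1/(0.702)² = 450.7.

451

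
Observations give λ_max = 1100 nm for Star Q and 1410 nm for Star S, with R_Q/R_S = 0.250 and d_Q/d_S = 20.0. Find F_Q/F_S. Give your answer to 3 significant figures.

4.22×10^-4

Wien's law: T_Q/T_S = λ_S/λ_Q = 1410/1100 = 1.282.
L_Q/L_S = (R_Q/R_S)²(T_Q/T_S)⁴ = (0.250)²(1.282)⁴ = 0.1687.
F_Q/F_S = (L_Q/L_S)/(d_Q/d_S)² = 0.1687/(20.0)² = 4.218×10^-4.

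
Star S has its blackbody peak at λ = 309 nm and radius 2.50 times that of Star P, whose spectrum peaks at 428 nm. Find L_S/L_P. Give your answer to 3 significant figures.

Wien's law gives T ∝ 1/λ_max, so T_S/T_P = λ_P/λ_S = 428/309 = 1.385.
Then L ∝ R²T⁴ gives L_S/L_P = (2.50)² × (1.385)⁴ = 6.250 × 3.681 = 23.00.

23.0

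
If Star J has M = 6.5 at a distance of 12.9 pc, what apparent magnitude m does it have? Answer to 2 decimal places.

7.05

m = M + 5 log₁₀(d/10 pc) = 6.5 + 5 log₁₀(12.9/10)
  = 6.5 + 5 × 0.111 = 6.5 + 0.55 = 7.05.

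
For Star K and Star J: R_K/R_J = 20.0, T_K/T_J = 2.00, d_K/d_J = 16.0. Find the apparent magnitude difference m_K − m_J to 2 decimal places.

-3.49

L_K/L_J = (20.0)²(2.00)⁴ = 6400.
F_K/F_J = (L_K/L_J)/(d_K/d_J)² = 6400/256.0 = 25.00.
m_K − m_J = −2.5 log₁₀(25.00) = -3.49.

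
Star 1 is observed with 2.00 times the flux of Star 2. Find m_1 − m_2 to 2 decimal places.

-0.75

m_1 − m_2 = −2.5 log₁₀(F_1/F_2) = −2.5 log₁₀(2.00) = −2.5 × (0.301) = -0.753.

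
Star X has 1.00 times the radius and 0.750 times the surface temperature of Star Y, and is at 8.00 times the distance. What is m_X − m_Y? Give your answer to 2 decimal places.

5.76

L_X/L_Y = (1.00)²(0.750)⁴ = 0.3164.
F_X/F_Y = (L_X/L_Y)/(d_X/d_Y)² = 0.3164/64.00 = 0.004944.
m_X − m_Y = −2.5 log₁₀(0.004944) = 5.76.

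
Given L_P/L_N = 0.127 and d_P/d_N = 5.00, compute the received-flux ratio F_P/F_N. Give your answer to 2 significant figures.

F = L/(4πd²), so F_P/F_N = (L_P/L_N) / (d_P/d_N)²
= 0.127 / (5.00)² = 0.127 / 25.00 = 0.005080.

0.0051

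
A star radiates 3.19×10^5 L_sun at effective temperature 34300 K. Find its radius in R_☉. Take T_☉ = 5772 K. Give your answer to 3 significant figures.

R/R_☉ = √(L/L_☉) / (T/T_☉)² = √(3.19×10^5) / (5.942)²
       = 564.8 / 35.31 = 15.99.

16.0 R_☉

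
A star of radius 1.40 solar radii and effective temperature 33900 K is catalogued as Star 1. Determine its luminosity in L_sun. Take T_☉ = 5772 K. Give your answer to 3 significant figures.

2.33×10^3 L_sun

L/L_☉ = (R/R_☉)² (T/T_☉)⁴ = (1.40)² × (33900/5772)⁴
       = 1.960 × (5.873)⁴ = 1.960 × 1190 = 2332.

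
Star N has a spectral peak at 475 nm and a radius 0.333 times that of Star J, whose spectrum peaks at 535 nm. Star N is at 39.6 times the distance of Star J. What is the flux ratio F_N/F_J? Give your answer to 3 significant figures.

Wien's law: T_N/T_J = λ_J/λ_N = 535/475 = 1.126.
L_N/L_J = (R_N/R_J)²(T_N/T_J)⁴ = (0.333)²(1.126)⁴ = 0.1785.
F_N/F_J = (L_N/L_J)/(d_N/d_J)² = 0.1785/(39.6)² = 1.138×10^-4.

1.14×10^-4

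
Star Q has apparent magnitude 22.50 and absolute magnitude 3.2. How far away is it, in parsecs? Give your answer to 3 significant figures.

m − M = 5 log₁₀(d/10 pc)
22.50 − (3.2) = 19.30 = 5 log₁₀(d/10)
d = 10 × 10^(19.30/5) = 10 × 10^3.860 = 7.244×10^4 pc.

7.24×10^4 pc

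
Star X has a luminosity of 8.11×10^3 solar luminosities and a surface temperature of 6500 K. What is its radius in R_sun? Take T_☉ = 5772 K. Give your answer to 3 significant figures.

R/R_☉ = √(L/L_☉) / (T/T_☉)² = √(8.11×10^3) / (1.126)²
       = 90.06 / 1.268 = 71.01.

71.0 R_sun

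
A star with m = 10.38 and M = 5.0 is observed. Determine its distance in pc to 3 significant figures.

m − M = 5 log₁₀(d/10 pc)
10.38 − (5.0) = 5.38 = 5 log₁₀(d/10)
d = 10 × 10^(5.38/5) = 10 × 10^1.076 = 119.1 pc.

119 pc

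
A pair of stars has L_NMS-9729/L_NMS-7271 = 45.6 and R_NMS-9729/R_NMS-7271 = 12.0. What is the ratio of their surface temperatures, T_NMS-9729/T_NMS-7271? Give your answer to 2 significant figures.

L ∝ R²T⁴ gives T ∝ (L/R²)^(1/4), so
T_NMS-9729/T_NMS-7271 = (45.6 / 12.0²)^(1/4) = (0.3167)^(1/4) = 0.7502.

0.75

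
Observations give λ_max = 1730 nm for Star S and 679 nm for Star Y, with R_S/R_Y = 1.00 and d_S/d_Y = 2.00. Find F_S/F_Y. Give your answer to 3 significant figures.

Wien's law: T_S/T_Y = λ_Y/λ_S = 679/1730 = 0.3925.
L_S/L_Y = (R_S/R_Y)²(T_S/T_Y)⁴ = (1.00)²(0.3925)⁴ = 0.02373.
F_S/F_Y = (L_S/L_Y)/(d_S/d_Y)² = 0.02373/(2.00)² = 0.005932.

0.00593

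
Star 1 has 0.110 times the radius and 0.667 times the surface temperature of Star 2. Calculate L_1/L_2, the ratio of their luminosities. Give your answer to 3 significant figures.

0.00239

From the Stefan–Boltzmann law, L ∝ R²T⁴, so
L_1/L_2 = (R_1/R_2)² (T_1/T_2)⁴ = (0.110)² × (0.667)⁴ = 0.01210 × 0.1979 = 0.002395.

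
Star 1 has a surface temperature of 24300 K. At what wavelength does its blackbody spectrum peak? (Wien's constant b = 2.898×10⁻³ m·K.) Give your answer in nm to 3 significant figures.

119 nm

λ_max = b/T = 2.898×10⁻³ / 24300 = 1.19×10^-7 m = 119.3 nm.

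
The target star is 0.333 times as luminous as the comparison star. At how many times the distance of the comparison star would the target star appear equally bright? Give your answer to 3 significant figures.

Equal flux requires L_t/d_t² = L_c/d_c², so d_t/d_c = √(L_t/L_c)
= √(0.333) = 0.5771.

0.577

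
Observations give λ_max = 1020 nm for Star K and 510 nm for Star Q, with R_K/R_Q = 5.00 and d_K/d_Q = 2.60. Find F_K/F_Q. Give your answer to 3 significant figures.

0.231

Wien's law: T_K/T_Q = λ_Q/λ_K = 510/1020 = 0.5000.
L_K/L_Q = (R_K/R_Q)²(T_K/T_Q)⁴ = (5.00)²(0.5000)⁴ = 1.562.
F_K/F_Q = (L_K/L_Q)/(d_K/d_Q)² = 1.562/(2.60)² = 0.2311.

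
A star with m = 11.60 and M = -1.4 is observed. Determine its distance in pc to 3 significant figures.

3.98×10^3 pc

m − M = 5 log₁₀(d/10 pc)
11.60 − (-1.4) = 13.00 = 5 log₁₀(d/10)
d = 10 × 10^(13.00/5) = 10 × 10^2.600 = 3981 pc.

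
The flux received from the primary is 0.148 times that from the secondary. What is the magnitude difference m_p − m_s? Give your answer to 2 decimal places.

m_p − m_s = −2.5 log₁₀(F_p/F_s) = −2.5 log₁₀(0.148) = −2.5 × (-0.830) = 2.074.

2.07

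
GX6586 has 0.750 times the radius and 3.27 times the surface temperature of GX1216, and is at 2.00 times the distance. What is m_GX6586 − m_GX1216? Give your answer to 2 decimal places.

L_GX6586/L_GX1216 = (0.750)²(3.27)⁴ = 64.32.
F_GX6586/F_GX1216 = (L_GX6586/L_GX1216)/(d_GX6586/d_GX1216)² = 64.32/4.000 = 16.08.
m_GX6586 − m_GX1216 = −2.5 log₁₀(16.08) = -3.02.

-3.02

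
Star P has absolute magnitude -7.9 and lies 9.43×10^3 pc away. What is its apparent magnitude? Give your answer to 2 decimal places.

m = M + 5 log₁₀(d/10 pc) = -7.9 + 5 log₁₀(9.43×10^3/10)
  = -7.9 + 5 × 2.975 = -7.9 + 14.87 = 6.97.

6.97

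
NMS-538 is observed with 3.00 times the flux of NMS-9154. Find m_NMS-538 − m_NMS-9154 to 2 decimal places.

-1.19

m_NMS-538 − m_NMS-9154 = −2.5 log₁₀(F_NMS-538/F_NMS-9154) = −2.5 log₁₀(3.00) = −2.5 × (0.477) = -1.193.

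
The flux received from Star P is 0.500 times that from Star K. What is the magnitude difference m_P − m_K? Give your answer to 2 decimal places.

0.75

m_P − m_K = −2.5 log₁₀(F_P/F_K) = −2.5 log₁₀(0.500) = −2.5 × (-0.301) = 0.753.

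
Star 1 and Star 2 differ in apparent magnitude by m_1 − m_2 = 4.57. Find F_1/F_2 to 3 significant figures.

F_1/F_2 = 10^(−(m_1 − m_2)/2.5) = 10^(-4.57/2.5) = 10^-1.828 = 0.01486.

0.0149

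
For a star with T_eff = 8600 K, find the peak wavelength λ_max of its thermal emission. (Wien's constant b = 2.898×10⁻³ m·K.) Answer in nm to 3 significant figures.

337 nm

λ_max = b/T = 2.898×10⁻³ / 8600 = 3.37×10^-7 m = 337.0 nm.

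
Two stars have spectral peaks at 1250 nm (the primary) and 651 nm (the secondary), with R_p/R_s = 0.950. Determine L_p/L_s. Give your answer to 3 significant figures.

0.0664

Wien's law gives T ∝ 1/λ_max, so T_p/T_s = λ_s/λ_p = 651/1250 = 0.5208.
Then L ∝ R²T⁴ gives L_p/L_s = (0.950)² × (0.5208)⁴ = 0.9025 × 0.07357 = 0.06639.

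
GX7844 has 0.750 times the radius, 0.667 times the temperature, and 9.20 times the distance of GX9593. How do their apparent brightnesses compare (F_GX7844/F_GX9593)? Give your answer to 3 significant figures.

L_GX7844/L_GX9593 = (R_GX7844/R_GX9593)²(T_GX7844/T_GX9593)⁴ = (0.750)² × (0.667)⁴ = 0.1113.
F_GX7844/F_GX9593 = (L_GX7844/L_GX9593)/(d_GX7844/d_GX9593)² = 0.1113 / (9.20)² = 0.001315.

0.00132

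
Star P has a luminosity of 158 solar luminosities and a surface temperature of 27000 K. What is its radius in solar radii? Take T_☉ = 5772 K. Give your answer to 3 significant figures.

0.574 solar radii

R/R_☉ = √(L/L_☉) / (T/T_☉)² = √(158) / (4.678)²
       = 12.57 / 21.88 = 0.5745.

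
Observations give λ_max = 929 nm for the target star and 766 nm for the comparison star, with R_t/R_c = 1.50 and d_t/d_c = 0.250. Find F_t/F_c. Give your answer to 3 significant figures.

Wien's law: T_t/T_c = λ_c/λ_t = 766/929 = 0.8245.
L_t/L_c = (R_t/R_c)²(T_t/T_c)⁴ = (1.50)²(0.8245)⁴ = 1.040.
F_t/F_c = (L_t/L_c)/(d_t/d_c)² = 1.040/(0.250)² = 16.64.

16.6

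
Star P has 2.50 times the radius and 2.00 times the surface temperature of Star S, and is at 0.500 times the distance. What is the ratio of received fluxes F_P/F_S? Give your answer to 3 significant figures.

400

L_P/L_S = (R_P/R_S)²(T_P/T_S)⁴ = (2.50)² × (2.00)⁴ = 100.0.
F_P/F_S = (L_P/L_S)/(d_P/d_S)² = 100.0 / (0.500)² = 400.0.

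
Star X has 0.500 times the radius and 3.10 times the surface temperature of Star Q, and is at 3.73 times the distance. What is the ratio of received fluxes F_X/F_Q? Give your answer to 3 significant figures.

L_X/L_Q = (R_X/R_Q)²(T_X/T_Q)⁴ = (0.500)² × (3.10)⁴ = 23.09.
F_X/F_Q = (L_X/L_Q)/(d_X/d_Q)² = 23.09 / (3.73)² = 1.659.

1.66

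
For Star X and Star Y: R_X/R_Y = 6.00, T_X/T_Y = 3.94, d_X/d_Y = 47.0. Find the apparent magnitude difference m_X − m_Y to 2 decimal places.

-1.49

L_X/L_Y = (6.00)²(3.94)⁴ = 8675.
F_X/F_Y = (L_X/L_Y)/(d_X/d_Y)² = 8675/2209 = 3.927.
m_X − m_Y = −2.5 log₁₀(3.927) = -1.49.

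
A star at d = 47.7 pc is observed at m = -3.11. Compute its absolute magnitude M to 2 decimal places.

M = m − 5 log₁₀(d/10 pc) = -3.11 − 5 log₁₀(47.7/10)
  = -3.11 − 5 × 0.679 = -3.11 − 3.39 = -6.50.

-6.50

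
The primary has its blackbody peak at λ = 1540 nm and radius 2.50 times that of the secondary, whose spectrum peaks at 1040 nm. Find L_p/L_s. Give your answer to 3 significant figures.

1.30

Wien's law gives T ∝ 1/λ_max, so T_p/T_s = λ_s/λ_p = 1040/1540 = 0.6753.
Then L ∝ R²T⁴ gives L_p/L_s = (2.50)² × (0.6753)⁴ = 6.250 × 0.2080 = 1.300.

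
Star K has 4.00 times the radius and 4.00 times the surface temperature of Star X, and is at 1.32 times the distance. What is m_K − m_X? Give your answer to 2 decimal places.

-8.43

L_K/L_X = (4.00)²(4.00)⁴ = 4096.
F_K/F_X = (L_K/L_X)/(d_K/d_X)² = 4096/1.742 = 2351.
m_K − m_X = −2.5 log₁₀(2351) = -8.43.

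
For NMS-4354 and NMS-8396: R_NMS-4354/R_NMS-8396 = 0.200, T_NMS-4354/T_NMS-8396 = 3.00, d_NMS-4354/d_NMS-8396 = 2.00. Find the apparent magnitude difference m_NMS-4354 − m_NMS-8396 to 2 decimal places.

L_NMS-4354/L_NMS-8396 = (0.200)²(3.00)⁴ = 3.240.
F_NMS-4354/F_NMS-8396 = (L_NMS-4354/L_NMS-8396)/(d_NMS-4354/d_NMS-8396)² = 3.240/4.000 = 0.8100.
m_NMS-4354 − m_NMS-8396 = −2.5 log₁₀(0.8100) = 0.23.

0.23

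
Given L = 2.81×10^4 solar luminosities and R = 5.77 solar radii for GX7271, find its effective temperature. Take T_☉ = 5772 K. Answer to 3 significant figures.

T/T_☉ = (L/L_☉)^(1/4) / (R/R_☉)^(1/2)
T = 5772 × (2.81×10^4)^(1/4) / √(5.77) = 5772 × 12.95 / 2.402 = 3.111×10^4 K.

3.11×10^4 K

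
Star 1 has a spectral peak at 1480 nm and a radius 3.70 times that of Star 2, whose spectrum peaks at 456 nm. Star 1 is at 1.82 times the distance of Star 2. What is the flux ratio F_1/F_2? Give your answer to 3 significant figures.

Wien's law: T_1/T_2 = λ_2/λ_1 = 456/1480 = 0.3081.
L_1/L_2 = (R_1/R_2)²(T_1/T_2)⁴ = (3.70)²(0.3081)⁴ = 0.1234.
F_1/F_2 = (L_1/L_2)/(d_1/d_2)² = 0.1234/(1.82)² = 0.03725.

0.0372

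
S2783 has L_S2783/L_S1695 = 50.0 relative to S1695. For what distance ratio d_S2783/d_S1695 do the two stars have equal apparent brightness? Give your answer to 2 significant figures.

7.1

Equal flux requires L_S2783/d_S2783² = L_S1695/d_S1695², so d_S2783/d_S1695 = √(L_S2783/L_S1695)
= √(50.0) = 7.071.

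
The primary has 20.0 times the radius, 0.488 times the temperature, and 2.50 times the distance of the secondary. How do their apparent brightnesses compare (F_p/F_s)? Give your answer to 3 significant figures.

3.63

L_p/L_s = (R_p/R_s)²(T_p/T_s)⁴ = (20.0)² × (0.488)⁴ = 22.69.
F_p/F_s = (L_p/L_s)/(d_p/d_s)² = 22.69 / (2.50)² = 3.630.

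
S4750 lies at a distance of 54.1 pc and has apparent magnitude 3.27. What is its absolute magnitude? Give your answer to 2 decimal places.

-0.40

M = m − 5 log₁₀(d/10 pc) = 3.27 − 5 log₁₀(54.1/10)
  = 3.27 − 5 × 0.733 = 3.27 − 3.67 = -0.40.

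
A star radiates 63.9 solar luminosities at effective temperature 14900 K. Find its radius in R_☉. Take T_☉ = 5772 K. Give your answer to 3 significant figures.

R/R_☉ = √(L/L_☉) / (T/T_☉)² = √(63.9) / (2.581)²
       = 7.994 / 6.664 = 1.200.

1.20 R_☉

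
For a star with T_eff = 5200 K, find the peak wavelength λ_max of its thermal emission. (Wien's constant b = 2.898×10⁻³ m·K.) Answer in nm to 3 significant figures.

557 nm

λ_max = b/T = 2.898×10⁻³ / 5200 = 5.57×10^-7 m = 557.3 nm.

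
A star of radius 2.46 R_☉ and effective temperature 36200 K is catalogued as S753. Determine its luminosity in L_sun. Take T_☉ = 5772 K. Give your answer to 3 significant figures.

9.36×10^3 L_sun

L/L_☉ = (R/R_☉)² (T/T_☉)⁴ = (2.46)² × (36200/5772)⁴
       = 6.052 × (6.272)⁴ = 6.052 × 1547 = 9363.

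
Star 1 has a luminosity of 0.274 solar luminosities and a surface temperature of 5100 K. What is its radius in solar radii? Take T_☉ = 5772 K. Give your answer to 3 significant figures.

0.670 solar radii

R/R_☉ = √(L/L_☉) / (T/T_☉)² = √(0.274) / (0.8836)²
       = 0.5235 / 0.7807 = 0.6705.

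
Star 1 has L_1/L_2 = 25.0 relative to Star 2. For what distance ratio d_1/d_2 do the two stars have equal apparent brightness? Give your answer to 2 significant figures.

Equal flux requires L_1/d_1² = L_2/d_2², so d_1/d_2 = √(L_1/L_2)
= √(25.0) = 5.000.

5.0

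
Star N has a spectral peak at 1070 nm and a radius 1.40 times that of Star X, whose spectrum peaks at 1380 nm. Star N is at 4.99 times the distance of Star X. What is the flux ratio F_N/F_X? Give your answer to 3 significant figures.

Wien's law: T_N/T_X = λ_X/λ_N = 1380/1070 = 1.290.
L_N/L_X = (R_N/R_X)²(T_N/T_X)⁴ = (1.40)²(1.290)⁴ = 5.423.
F_N/F_X = (L_N/L_X)/(d_N/d_X)² = 5.423/(4.99)² = 0.2178.

0.218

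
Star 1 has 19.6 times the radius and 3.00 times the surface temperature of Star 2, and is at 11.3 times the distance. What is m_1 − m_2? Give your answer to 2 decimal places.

L_1/L_2 = (19.6)²(3.00)⁴ = 3.112×10^4.
F_1/F_2 = (L_1/L_2)/(d_1/d_2)² = 3.112×10^4/127.7 = 243.7.
m_1 − m_2 = −2.5 log₁₀(243.7) = -5.97.

-5.97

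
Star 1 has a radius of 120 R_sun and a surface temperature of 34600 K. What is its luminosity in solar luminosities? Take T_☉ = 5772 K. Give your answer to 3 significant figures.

L/L_☉ = (R/R_☉)² (T/T_☉)⁴ = (120)² × (34600/5772)⁴
       = 1.440×10^4 × (5.994)⁴ = 1.440×10^4 × 1291 = 1.859×10^7.

1.86×10^7 solar luminosities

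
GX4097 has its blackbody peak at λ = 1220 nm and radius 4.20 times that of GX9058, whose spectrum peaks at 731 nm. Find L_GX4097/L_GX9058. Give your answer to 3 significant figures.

2.27

Wien's law gives T ∝ 1/λ_max, so T_GX4097/T_GX9058 = λ_GX9058/λ_GX4097 = 731/1220 = 0.5992.
Then L ∝ R²T⁴ gives L_GX4097/L_GX9058 = (4.20)² × (0.5992)⁴ = 17.64 × 0.1289 = 2.274.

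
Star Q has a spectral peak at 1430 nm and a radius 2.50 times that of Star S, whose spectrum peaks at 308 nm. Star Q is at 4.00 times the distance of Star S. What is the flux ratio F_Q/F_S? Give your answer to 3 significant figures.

Wien's law: T_Q/T_S = λ_S/λ_Q = 308/1430 = 0.2154.
L_Q/L_S = (R_Q/R_S)²(T_Q/T_S)⁴ = (2.50)²(0.2154)⁴ = 0.01345.
F_Q/F_S = (L_Q/L_S)/(d_Q/d_S)² = 0.01345/(4.00)² = 8.407×10^-4.

8.41×10^-4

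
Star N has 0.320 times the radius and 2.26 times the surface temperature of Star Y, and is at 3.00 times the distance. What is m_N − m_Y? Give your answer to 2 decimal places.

L_N/L_Y = (0.320)²(2.26)⁴ = 2.671.
F_N/F_Y = (L_N/L_Y)/(d_N/d_Y)² = 2.671/9.000 = 0.2968.
m_N − m_Y = −2.5 log₁₀(0.2968) = 1.32.

1.32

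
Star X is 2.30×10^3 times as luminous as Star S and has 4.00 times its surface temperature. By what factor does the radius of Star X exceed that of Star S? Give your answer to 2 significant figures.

L ∝ R²T⁴ gives R ∝ √L / T², so
R_X/R_S = √(2.30×10^3) / (4.00)² = 47.96 / 16.00 = 2.997.

3.0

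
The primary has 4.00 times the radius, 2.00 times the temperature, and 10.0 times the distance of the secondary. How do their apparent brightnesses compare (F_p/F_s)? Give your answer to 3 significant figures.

L_p/L_s = (R_p/R_s)²(T_p/T_s)⁴ = (4.00)² × (2.00)⁴ = 256.0.
F_p/F_s = (L_p/L_s)/(d_p/d_s)² = 256.0 / (10.0)² = 2.560.

2.56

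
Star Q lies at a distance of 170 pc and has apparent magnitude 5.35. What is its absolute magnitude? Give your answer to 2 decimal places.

M = m − 5 log₁₀(d/10 pc) = 5.35 − 5 log₁₀(170/10)
  = 5.35 − 5 × 1.230 = 5.35 − 6.15 = -0.80.

-0.80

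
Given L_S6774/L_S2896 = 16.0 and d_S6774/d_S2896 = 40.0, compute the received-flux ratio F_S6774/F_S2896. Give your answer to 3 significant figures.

F = L/(4πd²), so F_S6774/F_S2896 = (L_S6774/L_S2896) / (d_S6774/d_S2896)²
= 16.0 / (40.0)² = 16.0 / 1600 = 0.01000.

0.0100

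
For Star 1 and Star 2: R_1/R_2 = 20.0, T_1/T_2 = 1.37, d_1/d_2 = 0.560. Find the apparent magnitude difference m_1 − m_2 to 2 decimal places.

L_1/L_2 = (20.0)²(1.37)⁴ = 1409.
F_1/F_2 = (L_1/L_2)/(d_1/d_2)² = 1409/0.3136 = 4493.
m_1 − m_2 = −2.5 log₁₀(4493) = -9.13.

-9.13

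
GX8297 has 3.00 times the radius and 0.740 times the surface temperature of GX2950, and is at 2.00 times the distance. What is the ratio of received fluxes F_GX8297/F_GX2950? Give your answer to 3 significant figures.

L_GX8297/L_GX2950 = (R_GX8297/R_GX2950)²(T_GX8297/T_GX2950)⁴ = (3.00)² × (0.740)⁴ = 2.699.
F_GX8297/F_GX2950 = (L_GX8297/L_GX2950)/(d_GX8297/d_GX2950)² = 2.699 / (2.00)² = 0.6747.

0.675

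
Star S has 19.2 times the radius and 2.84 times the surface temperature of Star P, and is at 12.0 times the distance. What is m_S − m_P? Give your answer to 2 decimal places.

-5.55

L_S/L_P = (19.2)²(2.84)⁴ = 2.398×10^4.
F_S/F_P = (L_S/L_P)/(d_S/d_P)² = 2.398×10^4/144.0 = 166.5.
m_S − m_P = −2.5 log₁₀(166.5) = -5.55.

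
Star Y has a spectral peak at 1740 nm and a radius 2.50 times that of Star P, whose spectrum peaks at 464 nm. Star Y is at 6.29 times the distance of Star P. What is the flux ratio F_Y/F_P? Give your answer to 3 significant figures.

7.99×10^-4

Wien's law: T_Y/T_P = λ_P/λ_Y = 464/1740 = 0.2667.
L_Y/L_P = (R_Y/R_P)²(T_Y/T_P)⁴ = (2.50)²(0.2667)⁴ = 0.03160.
F_Y/F_P = (L_Y/L_P)/(d_Y/d_P)² = 0.03160/(6.29)² = 7.988×10^-4.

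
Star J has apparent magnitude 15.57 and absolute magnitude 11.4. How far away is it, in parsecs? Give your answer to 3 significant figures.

68.2 pc

m − M = 5 log₁₀(d/10 pc)
15.57 − (11.4) = 4.17 = 5 log₁₀(d/10)
d = 10 × 10^(4.17/5) = 10 × 10^0.834 = 68.23 pc.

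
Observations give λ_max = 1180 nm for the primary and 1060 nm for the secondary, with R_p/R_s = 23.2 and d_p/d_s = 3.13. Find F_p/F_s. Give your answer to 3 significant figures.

35.8

Wien's law: T_p/T_s = λ_s/λ_p = 1060/1180 = 0.8983.
L_p/L_s = (R_p/R_s)²(T_p/T_s)⁴ = (23.2)²(0.8983)⁴ = 350.5.
F_p/F_s = (L_p/L_s)/(d_p/d_s)² = 350.5/(3.13)² = 35.78.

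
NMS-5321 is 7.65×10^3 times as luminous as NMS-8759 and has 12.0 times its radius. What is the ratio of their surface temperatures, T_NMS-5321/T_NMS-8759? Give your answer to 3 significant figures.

L ∝ R²T⁴ gives T ∝ (L/R²)^(1/4), so
T_NMS-5321/T_NMS-8759 = (7.65×10^3 / 12.0²)^(1/4) = (53.12)^(1/4) = 2.700.

2.70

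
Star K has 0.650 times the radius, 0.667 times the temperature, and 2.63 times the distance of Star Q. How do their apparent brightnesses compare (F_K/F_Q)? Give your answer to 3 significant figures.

L_K/L_Q = (R_K/R_Q)²(T_K/T_Q)⁴ = (0.650)² × (0.667)⁴ = 0.08362.
F_K/F_Q = (L_K/L_Q)/(d_K/d_Q)² = 0.08362 / (2.63)² = 0.01209.

0.0121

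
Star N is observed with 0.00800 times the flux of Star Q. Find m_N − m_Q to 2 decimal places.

5.24

m_N − m_Q = −2.5 log₁₀(F_N/F_Q) = −2.5 log₁₀(0.00800) = −2.5 × (-2.097) = 5.242.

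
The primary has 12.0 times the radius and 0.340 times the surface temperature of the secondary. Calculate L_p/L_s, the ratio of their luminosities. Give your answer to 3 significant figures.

1.92

From the Stefan–Boltzmann law, L ∝ R²T⁴, so
L_p/L_s = (R_p/R_s)² (T_p/T_s)⁴ = (12.0)² × (0.340)⁴ = 144.0 × 0.01336 = 1.924.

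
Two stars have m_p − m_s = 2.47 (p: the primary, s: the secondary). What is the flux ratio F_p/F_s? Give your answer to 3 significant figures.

0.103

F_p/F_s = 10^(−(m_p − m_s)/2.5) = 10^(-2.47/2.5) = 10^-0.988 = 0.1028.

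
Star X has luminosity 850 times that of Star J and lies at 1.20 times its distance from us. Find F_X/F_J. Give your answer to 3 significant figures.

590

F = L/(4πd²), so F_X/F_J = (L_X/L_J) / (d_X/d_J)²
= 850 / (1.20)² = 850 / 1.440 = 590.3.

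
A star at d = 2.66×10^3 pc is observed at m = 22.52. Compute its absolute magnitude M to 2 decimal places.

M = m − 5 log₁₀(d/10 pc) = 22.52 − 5 log₁₀(2.66×10^3/10)
  = 22.52 − 5 × 2.425 = 22.52 − 12.12 = 10.40.

10.40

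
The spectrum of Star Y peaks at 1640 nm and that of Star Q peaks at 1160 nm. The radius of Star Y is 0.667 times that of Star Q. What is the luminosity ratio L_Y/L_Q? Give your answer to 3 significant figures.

Wien's law gives T ∝ 1/λ_max, so T_Y/T_Q = λ_Q/λ_Y = 1160/1640 = 0.7073.
Then L ∝ R²T⁴ gives L_Y/L_Q = (0.667)² × (0.7073)⁴ = 0.4449 × 0.2503 = 0.1114.

0.111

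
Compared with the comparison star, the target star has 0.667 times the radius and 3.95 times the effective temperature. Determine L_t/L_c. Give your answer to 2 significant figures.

From the Stefan–Boltzmann law, L ∝ R²T⁴, so
L_t/L_c = (R_t/R_c)² (T_t/T_c)⁴ = (0.667)² × (3.95)⁴ = 0.4449 × 243.4 = 108.3.

1.1×10^2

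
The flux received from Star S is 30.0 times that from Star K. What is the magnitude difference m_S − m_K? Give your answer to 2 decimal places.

m_S − m_K = −2.5 log₁₀(F_S/F_K) = −2.5 log₁₀(30.0) = −2.5 × (1.477) = -3.693.

-3.69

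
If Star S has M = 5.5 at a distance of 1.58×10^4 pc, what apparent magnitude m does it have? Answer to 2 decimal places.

21.49

m = M + 5 log₁₀(d/10 pc) = 5.5 + 5 log₁₀(1.58×10^4/10)
  = 5.5 + 5 × 3.199 = 5.5 + 15.99 = 21.49.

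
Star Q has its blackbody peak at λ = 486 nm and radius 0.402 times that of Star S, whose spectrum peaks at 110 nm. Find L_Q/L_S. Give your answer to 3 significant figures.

Wien's law gives T ∝ 1/λ_max, so T_Q/T_S = λ_S/λ_Q = 110/486 = 0.2263.
Then L ∝ R²T⁴ gives L_Q/L_S = (0.402)² × (0.2263)⁴ = 0.1616 × 0.002624 = 4.241×10^-4.

4.24×10^-4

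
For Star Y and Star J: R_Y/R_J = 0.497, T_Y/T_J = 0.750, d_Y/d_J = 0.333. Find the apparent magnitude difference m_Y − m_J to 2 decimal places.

0.38

L_Y/L_J = (0.497)²(0.750)⁴ = 0.07816.
F_Y/F_J = (L_Y/L_J)/(d_Y/d_J)² = 0.07816/0.1109 = 0.7048.
m_Y − m_J = −2.5 log₁₀(0.7048) = 0.38.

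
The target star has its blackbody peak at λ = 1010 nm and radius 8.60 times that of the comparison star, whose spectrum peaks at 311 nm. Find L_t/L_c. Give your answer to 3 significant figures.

0.665

Wien's law gives T ∝ 1/λ_max, so T_t/T_c = λ_c/λ_t = 311/1010 = 0.3079.
Then L ∝ R²T⁴ gives L_t/L_c = (8.60)² × (0.3079)⁴ = 73.96 × 0.008990 = 0.6649.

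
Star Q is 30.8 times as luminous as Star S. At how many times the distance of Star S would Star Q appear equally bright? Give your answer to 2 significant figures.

5.5

Equal flux requires L_Q/d_Q² = L_S/d_S², so d_Q/d_S = √(L_Q/L_S)
= √(30.8) = 5.550.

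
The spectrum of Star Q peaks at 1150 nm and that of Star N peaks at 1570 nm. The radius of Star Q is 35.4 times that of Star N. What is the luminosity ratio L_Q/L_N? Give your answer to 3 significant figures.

4.35×10^3

Wien's law gives T ∝ 1/λ_max, so T_Q/T_N = λ_N/λ_Q = 1570/1150 = 1.365.
Then L ∝ R²T⁴ gives L_Q/L_N = (35.4)² × (1.365)⁴ = 1253 × 3.474 = 4353.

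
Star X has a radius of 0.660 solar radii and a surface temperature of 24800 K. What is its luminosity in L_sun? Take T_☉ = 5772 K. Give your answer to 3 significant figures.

L/L_☉ = (R/R_☉)² (T/T_☉)⁴ = (0.660)² × (24800/5772)⁴
       = 0.4356 × (4.297)⁴ = 0.4356 × 340.8 = 148.5.

148 L_sun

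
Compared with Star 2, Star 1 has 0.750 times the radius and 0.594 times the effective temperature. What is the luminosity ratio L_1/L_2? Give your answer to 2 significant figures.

0.070

From the Stefan–Boltzmann law, L ∝ R²T⁴, so
L_1/L_2 = (R_1/R_2)² (T_1/T_2)⁴ = (0.750)² × (0.594)⁴ = 0.5625 × 0.1245 = 0.07003.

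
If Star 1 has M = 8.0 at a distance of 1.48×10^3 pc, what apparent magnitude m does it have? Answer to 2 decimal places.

18.85

m = M + 5 log₁₀(d/10 pc) = 8.0 + 5 log₁₀(1.48×10^3/10)
  = 8.0 + 5 × 2.170 = 8.0 + 10.85 = 18.85.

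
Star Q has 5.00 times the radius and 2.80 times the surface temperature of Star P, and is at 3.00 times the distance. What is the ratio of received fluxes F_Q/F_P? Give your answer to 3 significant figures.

L_Q/L_P = (R_Q/R_P)²(T_Q/T_P)⁴ = (5.00)² × (2.80)⁴ = 1537.
F_Q/F_P = (L_Q/L_P)/(d_Q/d_P)² = 1537 / (3.00)² = 170.7.

171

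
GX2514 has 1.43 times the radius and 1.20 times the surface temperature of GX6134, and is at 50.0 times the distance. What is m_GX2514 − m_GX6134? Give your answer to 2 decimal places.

6.93

L_GX2514/L_GX6134 = (1.43)²(1.20)⁴ = 4.240.
F_GX2514/F_GX6134 = (L_GX2514/L_GX6134)/(d_GX2514/d_GX6134)² = 4.240/2500 = 0.001696.
m_GX2514 − m_GX6134 = −2.5 log₁₀(0.001696) = 6.93.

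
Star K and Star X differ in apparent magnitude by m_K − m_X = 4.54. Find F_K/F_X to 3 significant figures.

F_K/F_X = 10^(−(m_K − m_X)/2.5) = 10^(-4.54/2.5) = 10^-1.816 = 0.01528.

0.0153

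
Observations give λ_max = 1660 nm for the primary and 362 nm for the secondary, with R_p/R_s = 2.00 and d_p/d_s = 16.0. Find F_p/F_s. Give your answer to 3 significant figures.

Wien's law: T_p/T_s = λ_s/λ_p = 362/1660 = 0.2181.
L_p/L_s = (R_p/R_s)²(T_p/T_s)⁴ = (2.00)²(0.2181)⁴ = 0.009046.
F_p/F_s = (L_p/L_s)/(d_p/d_s)² = 0.009046/(16.0)² = 3.534×10^-5.

3.53×10^-5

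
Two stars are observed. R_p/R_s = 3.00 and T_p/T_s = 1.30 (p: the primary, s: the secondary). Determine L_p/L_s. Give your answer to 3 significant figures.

From the Stefan–Boltzmann law, L ∝ R²T⁴, so
L_p/L_s = (R_p/R_s)² (T_p/T_s)⁴ = (3.00)² × (1.30)⁴ = 9.000 × 2.856 = 25.70.

25.7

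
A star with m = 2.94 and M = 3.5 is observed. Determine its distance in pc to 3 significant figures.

m − M = 5 log₁₀(d/10 pc)
2.94 − (3.5) = -0.56 = 5 log₁₀(d/10)
d = 10 × 10^(-0.56/5) = 10 × 10^-0.112 = 7.727 pc.

7.73 pc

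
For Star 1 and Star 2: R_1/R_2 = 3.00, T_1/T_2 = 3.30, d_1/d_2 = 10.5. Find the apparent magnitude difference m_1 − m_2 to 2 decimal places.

L_1/L_2 = (3.00)²(3.30)⁴ = 1067.
F_1/F_2 = (L_1/L_2)/(d_1/d_2)² = 1067/110.2 = 9.681.
m_1 − m_2 = −2.5 log₁₀(9.681) = -2.46.

-2.46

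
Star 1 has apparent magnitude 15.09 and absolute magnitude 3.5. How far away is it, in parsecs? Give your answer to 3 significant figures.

m − M = 5 log₁₀(d/10 pc)
15.09 − (3.5) = 11.59 = 5 log₁₀(d/10)
d = 10 × 10^(11.59/5) = 10 × 10^2.318 = 2080 pc.

2.08×10^3 pc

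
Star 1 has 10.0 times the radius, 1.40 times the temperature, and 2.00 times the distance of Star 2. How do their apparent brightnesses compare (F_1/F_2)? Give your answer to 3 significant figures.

96.0

L_1/L_2 = (R_1/R_2)²(T_1/T_2)⁴ = (10.0)² × (1.40)⁴ = 384.2.
F_1/F_2 = (L_1/L_2)/(d_1/d_2)² = 384.2 / (2.00)² = 96.04.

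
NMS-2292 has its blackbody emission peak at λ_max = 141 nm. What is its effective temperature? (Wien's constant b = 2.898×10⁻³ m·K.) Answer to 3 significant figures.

2.06×10^4 K

T = b/λ_max = 2.898×10⁻³ / (141×10⁻⁹) = 2.055×10^4 K.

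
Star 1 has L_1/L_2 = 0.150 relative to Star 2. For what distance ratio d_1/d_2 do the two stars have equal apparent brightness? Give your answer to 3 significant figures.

Equal flux requires L_1/d_1² = L_2/d_2², so d_1/d_2 = √(L_1/L_2)
= √(0.150) = 0.3873.

0.387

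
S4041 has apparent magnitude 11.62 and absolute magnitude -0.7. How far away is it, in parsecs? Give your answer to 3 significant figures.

m − M = 5 log₁₀(d/10 pc)
11.62 − (-0.7) = 12.32 = 5 log₁₀(d/10)
d = 10 × 10^(12.32/5) = 10 × 10^2.464 = 2911 pc.

2.91×10^3 pc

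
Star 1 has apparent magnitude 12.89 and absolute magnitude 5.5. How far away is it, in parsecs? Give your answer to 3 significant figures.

m − M = 5 log₁₀(d/10 pc)
12.89 − (5.5) = 7.39 = 5 log₁₀(d/10)
d = 10 × 10^(7.39/5) = 10 × 10^1.478 = 300.6 pc.

301 pc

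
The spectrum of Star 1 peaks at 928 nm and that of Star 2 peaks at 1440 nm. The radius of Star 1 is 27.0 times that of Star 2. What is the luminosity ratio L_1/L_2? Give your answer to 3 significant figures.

4.23×10^3

Wien's law gives T ∝ 1/λ_max, so T_1/T_2 = λ_2/λ_1 = 1440/928 = 1.552.
Then L ∝ R²T⁴ gives L_1/L_2 = (27.0)² × (1.552)⁴ = 729.0 × 5.798 = 4227.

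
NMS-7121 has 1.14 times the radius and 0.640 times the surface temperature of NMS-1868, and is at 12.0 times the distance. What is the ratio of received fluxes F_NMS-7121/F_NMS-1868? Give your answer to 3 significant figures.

0.00151

L_NMS-7121/L_NMS-1868 = (R_NMS-7121/R_NMS-1868)²(T_NMS-7121/T_NMS-1868)⁴ = (1.14)² × (0.640)⁴ = 0.2180.
F_NMS-7121/F_NMS-1868 = (L_NMS-7121/L_NMS-1868)/(d_NMS-7121/d_NMS-1868)² = 0.2180 / (12.0)² = 0.001514.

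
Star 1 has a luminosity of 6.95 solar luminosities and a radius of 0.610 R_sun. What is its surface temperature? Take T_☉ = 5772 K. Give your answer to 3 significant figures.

T/T_☉ = (L/L_☉)^(1/4) / (R/R_☉)^(1/2)
T = 5772 × (6.95)^(1/4) / √(0.610) = 5772 × 1.624 / 0.7810 = 1.200×10^4 K.

1.20×10^4 K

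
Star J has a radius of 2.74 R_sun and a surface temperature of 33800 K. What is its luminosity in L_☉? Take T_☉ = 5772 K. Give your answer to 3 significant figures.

L/L_☉ = (R/R_☉)² (T/T_☉)⁴ = (2.74)² × (33800/5772)⁴
       = 7.508 × (5.856)⁴ = 7.508 × 1176 = 8828.

8.83×10^3 L_☉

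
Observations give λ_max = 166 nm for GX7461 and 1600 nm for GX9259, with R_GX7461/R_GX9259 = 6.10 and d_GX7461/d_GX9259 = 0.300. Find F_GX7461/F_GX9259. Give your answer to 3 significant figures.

3.57×10^6

Wien's law: T_GX7461/T_GX9259 = λ_GX9259/λ_GX7461 = 1600/166 = 9.639.
L_GX7461/L_GX9259 = (R_GX7461/R_GX9259)²(T_GX7461/T_GX9259)⁴ = (6.10)²(9.639)⁴ = 3.211×10^5.
F_GX7461/F_GX9259 = (L_GX7461/L_GX9259)/(d_GX7461/d_GX9259)² = 3.211×10^5/(0.300)² = 3.568×10^6.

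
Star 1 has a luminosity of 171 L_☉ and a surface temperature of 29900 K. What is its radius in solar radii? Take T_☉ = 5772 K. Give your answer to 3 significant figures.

0.487 solar radii

R/R_☉ = √(L/L_☉) / (T/T_☉)² = √(171) / (5.180)²
       = 13.08 / 26.83 = 0.4873.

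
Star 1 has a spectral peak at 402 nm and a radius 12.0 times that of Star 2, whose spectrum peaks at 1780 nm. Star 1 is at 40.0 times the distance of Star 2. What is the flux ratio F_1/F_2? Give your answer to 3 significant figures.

34.6

Wien's law: T_1/T_2 = λ_2/λ_1 = 1780/402 = 4.428.
L_1/L_2 = (R_1/R_2)²(T_1/T_2)⁴ = (12.0)²(4.428)⁴ = 5.535×10^4.
F_1/F_2 = (L_1/L_2)/(d_1/d_2)² = 5.535×10^4/(40.0)² = 34.60.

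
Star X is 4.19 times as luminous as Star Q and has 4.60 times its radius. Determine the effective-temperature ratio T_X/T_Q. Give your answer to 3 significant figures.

L ∝ R²T⁴ gives T ∝ (L/R²)^(1/4), so
T_X/T_Q = (4.19 / 4.60²)^(1/4) = (0.1980)^(1/4) = 0.6671.

0.667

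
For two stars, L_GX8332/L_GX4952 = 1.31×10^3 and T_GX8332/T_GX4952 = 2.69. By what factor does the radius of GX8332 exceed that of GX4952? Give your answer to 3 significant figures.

5.00

L ∝ R²T⁴ gives R ∝ √L / T², so
R_GX8332/R_GX4952 = √(1.31×10^3) / (2.69)² = 36.19 / 7.236 = 5.002.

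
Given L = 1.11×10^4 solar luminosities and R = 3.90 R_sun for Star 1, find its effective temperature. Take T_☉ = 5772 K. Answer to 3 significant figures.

3.00×10^4 K

T/T_☉ = (L/L_☉)^(1/4) / (R/R_☉)^(1/2)
T = 5772 × (1.11×10^4)^(1/4) / √(3.90) = 5772 × 10.26 / 1.975 = 3.000×10^4 K.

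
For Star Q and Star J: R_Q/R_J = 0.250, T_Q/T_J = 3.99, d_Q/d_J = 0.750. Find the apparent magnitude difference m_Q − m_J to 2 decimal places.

-3.62

L_Q/L_J = (0.250)²(3.99)⁴ = 15.84.
F_Q/F_J = (L_Q/L_J)/(d_Q/d_J)² = 15.84/0.5625 = 28.16.
m_Q − m_J = −2.5 log₁₀(28.16) = -3.62.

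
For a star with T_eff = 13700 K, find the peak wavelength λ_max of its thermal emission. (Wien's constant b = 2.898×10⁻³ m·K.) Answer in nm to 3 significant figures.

212 nm

λ_max = b/T = 2.898×10⁻³ / 13700 = 2.12×10^-7 m = 211.5 nm.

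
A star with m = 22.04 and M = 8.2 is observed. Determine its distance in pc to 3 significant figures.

5.86×10^3 pc

m − M = 5 log₁₀(d/10 pc)
22.04 − (8.2) = 13.84 = 5 log₁₀(d/10)
d = 10 × 10^(13.84/5) = 10 × 10^2.768 = 5861 pc.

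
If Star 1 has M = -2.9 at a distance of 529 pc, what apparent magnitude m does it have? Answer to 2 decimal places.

m = M + 5 log₁₀(d/10 pc) = -2.9 + 5 log₁₀(529/10)
  = -2.9 + 5 × 1.723 = -2.9 + 8.62 = 5.72.

5.72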